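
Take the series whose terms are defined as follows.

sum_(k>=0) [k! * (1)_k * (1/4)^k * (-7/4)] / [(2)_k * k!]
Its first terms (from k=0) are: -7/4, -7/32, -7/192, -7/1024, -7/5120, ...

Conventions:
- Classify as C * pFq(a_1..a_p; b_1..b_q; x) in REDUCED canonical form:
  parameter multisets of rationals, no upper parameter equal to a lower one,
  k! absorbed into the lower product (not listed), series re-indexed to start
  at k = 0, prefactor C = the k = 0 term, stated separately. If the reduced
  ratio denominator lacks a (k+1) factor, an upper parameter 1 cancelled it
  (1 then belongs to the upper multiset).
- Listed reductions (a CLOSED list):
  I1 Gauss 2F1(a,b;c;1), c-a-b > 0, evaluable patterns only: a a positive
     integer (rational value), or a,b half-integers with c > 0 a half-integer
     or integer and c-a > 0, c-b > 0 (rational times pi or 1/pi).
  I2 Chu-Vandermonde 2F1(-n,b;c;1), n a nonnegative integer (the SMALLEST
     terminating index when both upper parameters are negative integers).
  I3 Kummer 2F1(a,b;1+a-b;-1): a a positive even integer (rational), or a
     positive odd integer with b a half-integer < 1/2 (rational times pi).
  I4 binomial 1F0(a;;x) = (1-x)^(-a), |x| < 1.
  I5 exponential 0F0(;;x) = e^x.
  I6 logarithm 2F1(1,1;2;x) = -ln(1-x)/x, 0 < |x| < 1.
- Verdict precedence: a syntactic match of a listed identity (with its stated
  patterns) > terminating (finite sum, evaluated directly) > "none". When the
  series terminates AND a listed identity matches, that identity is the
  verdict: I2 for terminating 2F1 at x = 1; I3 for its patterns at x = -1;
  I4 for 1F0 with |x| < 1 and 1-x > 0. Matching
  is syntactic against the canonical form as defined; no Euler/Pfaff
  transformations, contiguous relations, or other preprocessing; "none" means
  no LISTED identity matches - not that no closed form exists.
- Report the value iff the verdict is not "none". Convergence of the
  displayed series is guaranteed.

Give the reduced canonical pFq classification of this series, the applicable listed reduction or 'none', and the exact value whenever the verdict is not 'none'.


x = 1/4 here; the reduced form reads 2F1, upper {1, 1}, lower {2}, C = -7/4. Verdict at x = 1/4: the logarithmic series (I6) matches (the logarithm: parameters (1,1;2), x = 1/4). Hence: 7 * ln(3/4).

Key step: x = (1/4) and the factorial ratio (C = -7/4, x = 1/4) (k+a-1)!/(a-1)! is a rising factorial (a)_k.
Step ratio: r(k) = (1/4) * (k+1) (k+1) / [(k+2) (k+1)] - rational in k, leading ratio (1/4); with t_0 = -7/4, classification follows.


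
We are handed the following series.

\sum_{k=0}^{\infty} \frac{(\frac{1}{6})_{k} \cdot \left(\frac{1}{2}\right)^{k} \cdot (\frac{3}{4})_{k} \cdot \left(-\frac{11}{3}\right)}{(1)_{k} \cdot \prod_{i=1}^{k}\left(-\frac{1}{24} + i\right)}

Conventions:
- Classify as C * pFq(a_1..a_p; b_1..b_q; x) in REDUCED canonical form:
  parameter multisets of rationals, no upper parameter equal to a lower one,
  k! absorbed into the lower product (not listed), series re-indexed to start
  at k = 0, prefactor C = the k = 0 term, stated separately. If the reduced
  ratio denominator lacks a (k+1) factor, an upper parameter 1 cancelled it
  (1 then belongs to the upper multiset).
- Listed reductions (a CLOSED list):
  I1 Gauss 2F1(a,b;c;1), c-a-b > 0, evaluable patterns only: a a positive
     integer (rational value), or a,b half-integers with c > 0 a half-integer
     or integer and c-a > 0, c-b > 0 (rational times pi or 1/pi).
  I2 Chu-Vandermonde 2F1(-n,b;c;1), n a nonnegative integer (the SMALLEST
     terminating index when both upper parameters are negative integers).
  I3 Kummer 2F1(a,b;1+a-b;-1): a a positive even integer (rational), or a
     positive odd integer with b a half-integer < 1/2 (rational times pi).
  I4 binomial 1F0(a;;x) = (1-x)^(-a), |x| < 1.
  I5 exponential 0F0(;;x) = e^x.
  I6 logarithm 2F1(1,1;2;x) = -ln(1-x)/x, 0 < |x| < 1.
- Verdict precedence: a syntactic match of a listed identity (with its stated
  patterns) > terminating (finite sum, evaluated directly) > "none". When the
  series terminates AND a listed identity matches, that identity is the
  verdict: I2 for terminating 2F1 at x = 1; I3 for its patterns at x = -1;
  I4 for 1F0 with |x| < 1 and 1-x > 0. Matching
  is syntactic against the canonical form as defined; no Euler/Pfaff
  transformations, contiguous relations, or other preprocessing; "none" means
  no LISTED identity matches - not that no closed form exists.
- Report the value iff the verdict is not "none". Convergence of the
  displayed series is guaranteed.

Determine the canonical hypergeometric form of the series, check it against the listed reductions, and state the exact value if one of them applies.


At argument \frac{1}{2}: a 2F1 with upper {\frac{1}{6}, \frac{3}{4}}, lower {\frac{23}{24}}, scaled by C = -\frac{11}{3}. Verdict: none. No listed pattern accepts 2F1(\frac{1}{6}, \frac{3}{4}; \frac{23}{24}; \frac{1}{2}).

First insight: x = \frac{1}{2} and (1)_k (C = -11/3) is k! itself.
Step ratio: r(k) = \frac{1}{2} * (k+\frac{1}{6}) (k+\frac{3}{4}) / [(k+\frac{23}{24}) (k+1)] ; factor over Q: parameters, x = \frac{1}{2}, and C = -\frac{11}{3}.


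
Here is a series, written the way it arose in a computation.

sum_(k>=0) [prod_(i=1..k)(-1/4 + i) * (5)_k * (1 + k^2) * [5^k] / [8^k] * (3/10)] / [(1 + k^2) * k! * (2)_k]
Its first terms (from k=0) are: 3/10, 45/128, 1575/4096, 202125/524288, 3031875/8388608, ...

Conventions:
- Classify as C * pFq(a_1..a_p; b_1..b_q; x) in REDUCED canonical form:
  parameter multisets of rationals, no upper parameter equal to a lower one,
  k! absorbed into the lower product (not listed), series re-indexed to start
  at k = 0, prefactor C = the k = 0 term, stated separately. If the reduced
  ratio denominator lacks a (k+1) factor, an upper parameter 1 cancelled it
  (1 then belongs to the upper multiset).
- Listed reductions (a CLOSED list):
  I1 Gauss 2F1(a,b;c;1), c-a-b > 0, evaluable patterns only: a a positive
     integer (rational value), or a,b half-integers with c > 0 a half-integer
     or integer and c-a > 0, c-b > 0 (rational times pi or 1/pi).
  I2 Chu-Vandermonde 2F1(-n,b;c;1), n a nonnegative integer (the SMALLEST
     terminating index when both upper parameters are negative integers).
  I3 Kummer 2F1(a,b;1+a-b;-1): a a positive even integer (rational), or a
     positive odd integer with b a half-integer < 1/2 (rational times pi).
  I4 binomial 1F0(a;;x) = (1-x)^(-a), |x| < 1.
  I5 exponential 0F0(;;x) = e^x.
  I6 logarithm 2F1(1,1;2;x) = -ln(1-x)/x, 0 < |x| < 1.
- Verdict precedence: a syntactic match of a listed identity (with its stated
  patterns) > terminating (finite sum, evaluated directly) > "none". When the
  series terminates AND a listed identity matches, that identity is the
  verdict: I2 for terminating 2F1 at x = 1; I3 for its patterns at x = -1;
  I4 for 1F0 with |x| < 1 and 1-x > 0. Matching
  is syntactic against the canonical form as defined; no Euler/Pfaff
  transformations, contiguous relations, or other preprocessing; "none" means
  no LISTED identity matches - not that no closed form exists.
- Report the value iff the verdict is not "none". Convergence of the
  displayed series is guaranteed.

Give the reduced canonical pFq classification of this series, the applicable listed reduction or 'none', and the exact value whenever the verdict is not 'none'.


Reduced: x = 5/8, 2F1, upper = {3/4, 5}, lower = {2}, C = 3/10. Verdict: no listed reduction: x = 5/8 and upper {3/4, 5} fail every I1-I6 pattern.

Key observation: with t_0 = 3/10, the running product (C = 3/10, x = 5/8) telescopes to a rising factorial.
Step ratio: r(k) = (5/8) * (k+3/4) (k+5) / [(k+2) (k+1)] ; factor over Q: parameters, x = (5/8), and C = 3/10.


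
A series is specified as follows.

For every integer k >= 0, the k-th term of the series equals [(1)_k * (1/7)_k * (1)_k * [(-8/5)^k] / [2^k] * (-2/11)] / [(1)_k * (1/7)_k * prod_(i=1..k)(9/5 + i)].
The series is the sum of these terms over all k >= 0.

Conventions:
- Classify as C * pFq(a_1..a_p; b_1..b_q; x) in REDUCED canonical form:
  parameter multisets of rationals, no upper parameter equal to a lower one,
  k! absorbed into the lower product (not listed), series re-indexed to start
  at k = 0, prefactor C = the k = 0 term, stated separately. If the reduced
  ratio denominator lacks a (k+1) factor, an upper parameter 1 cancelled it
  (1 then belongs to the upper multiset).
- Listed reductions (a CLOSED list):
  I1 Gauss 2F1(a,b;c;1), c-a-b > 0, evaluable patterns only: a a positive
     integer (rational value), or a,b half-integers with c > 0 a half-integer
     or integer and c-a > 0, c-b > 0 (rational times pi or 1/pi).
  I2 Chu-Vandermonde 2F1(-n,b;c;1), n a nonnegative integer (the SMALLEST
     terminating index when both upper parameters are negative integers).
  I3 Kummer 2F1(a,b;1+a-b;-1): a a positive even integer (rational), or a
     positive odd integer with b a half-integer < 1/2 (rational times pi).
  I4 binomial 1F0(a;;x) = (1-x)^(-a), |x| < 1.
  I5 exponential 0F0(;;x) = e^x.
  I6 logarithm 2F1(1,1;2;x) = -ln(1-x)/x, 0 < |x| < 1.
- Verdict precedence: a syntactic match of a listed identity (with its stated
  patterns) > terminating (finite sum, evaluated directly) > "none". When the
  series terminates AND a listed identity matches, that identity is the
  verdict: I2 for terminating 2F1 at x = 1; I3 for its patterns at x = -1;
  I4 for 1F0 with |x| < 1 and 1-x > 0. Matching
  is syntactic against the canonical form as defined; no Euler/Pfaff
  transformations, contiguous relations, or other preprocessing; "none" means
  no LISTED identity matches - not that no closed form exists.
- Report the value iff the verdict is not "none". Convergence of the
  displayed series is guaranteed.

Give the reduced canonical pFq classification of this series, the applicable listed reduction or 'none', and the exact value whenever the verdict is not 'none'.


At argument -4/5: a 2F1 with upper {1, 1}, lower {14/5}, scaled by C = -2/11. Verdict: none. A 2F1 with upper {1, 1} fits none of I1-I6 at x = -4/5; the sum runs forever.

First insight: x = (-4/5) and the parameter 1/7 appears in both the upper and lower lists and cancels.
Term ratio: r(k) = (-4/5) * (k+1) (k+1) / [(k+14/5) (k+1)] - poly over poly, x = (-4/5) from leading terms; C = -2/11 at k = 0.


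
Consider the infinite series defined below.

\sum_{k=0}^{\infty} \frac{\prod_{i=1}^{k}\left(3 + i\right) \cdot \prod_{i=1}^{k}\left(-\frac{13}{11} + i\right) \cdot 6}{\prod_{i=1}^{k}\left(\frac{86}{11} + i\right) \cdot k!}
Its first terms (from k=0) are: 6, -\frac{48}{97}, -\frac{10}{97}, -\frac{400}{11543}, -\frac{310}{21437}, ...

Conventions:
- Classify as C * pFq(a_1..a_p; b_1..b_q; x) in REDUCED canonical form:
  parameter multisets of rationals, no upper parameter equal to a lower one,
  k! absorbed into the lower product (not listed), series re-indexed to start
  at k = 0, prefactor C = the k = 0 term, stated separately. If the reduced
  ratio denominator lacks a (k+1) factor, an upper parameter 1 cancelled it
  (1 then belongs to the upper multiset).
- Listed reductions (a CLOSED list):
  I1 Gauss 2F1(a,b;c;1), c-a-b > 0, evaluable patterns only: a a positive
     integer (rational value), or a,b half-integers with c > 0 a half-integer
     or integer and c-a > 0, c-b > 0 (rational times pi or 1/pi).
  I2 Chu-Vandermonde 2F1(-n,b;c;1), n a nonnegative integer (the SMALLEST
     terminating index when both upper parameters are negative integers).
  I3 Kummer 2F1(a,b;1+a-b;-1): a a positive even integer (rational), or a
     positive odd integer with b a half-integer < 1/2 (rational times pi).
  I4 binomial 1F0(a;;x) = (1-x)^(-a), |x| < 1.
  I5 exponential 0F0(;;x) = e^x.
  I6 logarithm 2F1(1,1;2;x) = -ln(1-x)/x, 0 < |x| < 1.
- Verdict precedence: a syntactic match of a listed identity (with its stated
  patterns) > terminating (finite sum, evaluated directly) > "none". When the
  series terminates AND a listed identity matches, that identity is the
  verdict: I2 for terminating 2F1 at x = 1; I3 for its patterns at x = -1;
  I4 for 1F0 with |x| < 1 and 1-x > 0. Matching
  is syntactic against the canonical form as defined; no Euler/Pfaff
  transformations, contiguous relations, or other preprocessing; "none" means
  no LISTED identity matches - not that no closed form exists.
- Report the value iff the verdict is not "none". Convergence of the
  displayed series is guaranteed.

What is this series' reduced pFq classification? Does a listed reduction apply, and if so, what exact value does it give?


Key observation: x = 1 and the running product (C = 6, x = 1) telescopes to a rising factorial.
Term ratio: r(k) = 1 * (k-\frac{2}{11}) (k+4) / [(k+\frac{97}{11}) (k+1)] - poly over poly, x = 1 from leading terms; C = 6 at k = 0.

Classification (C = 6): 2F1 with upper {-\frac{2}{11}, 4}, lower {\frac{97}{11}}, argument x = 1. Verdict at x = 1: Gauss (I1, integer-parameter pattern) matches (x = 1: the Gamma ratio telescopes since c-a-b = 5 > 0 and a = 4 in Z>0). Value: \frac{546960}{102487}.


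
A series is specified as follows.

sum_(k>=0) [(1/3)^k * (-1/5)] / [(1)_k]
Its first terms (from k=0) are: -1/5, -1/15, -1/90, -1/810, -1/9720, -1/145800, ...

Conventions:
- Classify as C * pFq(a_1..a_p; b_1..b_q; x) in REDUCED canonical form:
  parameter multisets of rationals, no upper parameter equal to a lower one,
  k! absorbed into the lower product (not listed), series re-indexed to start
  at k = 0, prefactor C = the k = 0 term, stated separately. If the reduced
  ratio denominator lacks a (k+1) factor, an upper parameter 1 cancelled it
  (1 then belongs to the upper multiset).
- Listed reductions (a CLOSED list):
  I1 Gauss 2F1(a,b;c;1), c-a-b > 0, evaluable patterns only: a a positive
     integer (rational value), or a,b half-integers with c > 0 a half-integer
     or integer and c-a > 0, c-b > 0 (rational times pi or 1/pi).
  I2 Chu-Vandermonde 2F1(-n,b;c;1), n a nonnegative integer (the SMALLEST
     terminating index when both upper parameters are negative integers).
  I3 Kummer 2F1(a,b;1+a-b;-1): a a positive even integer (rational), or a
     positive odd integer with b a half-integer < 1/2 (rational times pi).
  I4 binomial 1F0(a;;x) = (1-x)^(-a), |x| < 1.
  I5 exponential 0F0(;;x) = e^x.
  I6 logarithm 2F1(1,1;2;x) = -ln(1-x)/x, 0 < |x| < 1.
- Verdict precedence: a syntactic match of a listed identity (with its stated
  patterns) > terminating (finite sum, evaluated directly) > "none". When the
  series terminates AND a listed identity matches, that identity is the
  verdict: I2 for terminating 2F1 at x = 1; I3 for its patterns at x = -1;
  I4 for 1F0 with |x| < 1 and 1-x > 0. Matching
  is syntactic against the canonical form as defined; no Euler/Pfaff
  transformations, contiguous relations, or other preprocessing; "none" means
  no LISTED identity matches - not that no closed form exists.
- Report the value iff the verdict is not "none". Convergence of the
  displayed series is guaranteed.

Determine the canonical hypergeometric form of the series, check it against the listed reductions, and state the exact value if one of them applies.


Prefactor -1/5, argument 1/3: 0F0 with upper {-} over lower {-}. Verdict at x = 1/3: the I5 exponential reduction matches (the 0F0 exponential series at x = 1/3). Sum: (-1/5) * e^(1/3).

Key observation: t_0 being -1/5, (1)_k (C = -1/5, x = 1/3) is k! itself.
Consecutive-term ratio: r(k) = (1/3) * 1 / [(k+1)] ; factor over Q: parameters, x = (1/3), and C = -1/5.


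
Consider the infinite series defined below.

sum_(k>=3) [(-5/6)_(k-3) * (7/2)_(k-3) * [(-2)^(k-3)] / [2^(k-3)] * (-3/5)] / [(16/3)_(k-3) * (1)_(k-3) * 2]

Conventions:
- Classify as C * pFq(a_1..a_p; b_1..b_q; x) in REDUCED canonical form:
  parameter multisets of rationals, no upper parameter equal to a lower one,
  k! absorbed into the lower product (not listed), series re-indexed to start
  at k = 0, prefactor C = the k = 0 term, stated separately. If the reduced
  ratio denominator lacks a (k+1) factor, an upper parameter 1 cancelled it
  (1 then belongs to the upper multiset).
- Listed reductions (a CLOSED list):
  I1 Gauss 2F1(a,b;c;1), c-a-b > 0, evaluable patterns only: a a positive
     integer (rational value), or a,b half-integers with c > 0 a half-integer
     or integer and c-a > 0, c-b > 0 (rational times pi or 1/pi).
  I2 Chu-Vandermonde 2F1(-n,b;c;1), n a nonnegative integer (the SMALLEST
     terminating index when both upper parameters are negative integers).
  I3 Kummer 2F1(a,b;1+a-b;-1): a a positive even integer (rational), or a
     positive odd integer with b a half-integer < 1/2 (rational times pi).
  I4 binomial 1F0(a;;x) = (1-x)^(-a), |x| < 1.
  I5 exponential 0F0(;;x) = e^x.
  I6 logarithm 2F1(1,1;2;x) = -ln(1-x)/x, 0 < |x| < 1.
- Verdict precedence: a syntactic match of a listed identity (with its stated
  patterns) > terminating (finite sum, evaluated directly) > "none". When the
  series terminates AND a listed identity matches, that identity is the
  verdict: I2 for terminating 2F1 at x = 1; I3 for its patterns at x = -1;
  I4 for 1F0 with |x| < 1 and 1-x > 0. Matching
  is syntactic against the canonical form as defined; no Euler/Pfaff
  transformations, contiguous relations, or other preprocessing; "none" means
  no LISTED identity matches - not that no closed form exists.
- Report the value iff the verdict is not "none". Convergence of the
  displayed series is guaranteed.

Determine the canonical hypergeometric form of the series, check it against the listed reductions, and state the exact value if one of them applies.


Classification (C = -3/10): 2F1 with upper {-5/6, 7/2}, lower {16/3}, argument x = -1. Verdict: none. Every listed pattern misses the 2F1 form at -1, upper {-5/6, 7/2}.

Key observation: with t_0 = -3/10, the two k-th powers (prefactor -3/10) combine into one argument.
Adjacent-term ratio: r(k) = (-1) * (k-5/6) (k+7/2) / [(k+16/3) (k+1)] - rational; roots negated = parameters, x = (-1), C = -3/10.


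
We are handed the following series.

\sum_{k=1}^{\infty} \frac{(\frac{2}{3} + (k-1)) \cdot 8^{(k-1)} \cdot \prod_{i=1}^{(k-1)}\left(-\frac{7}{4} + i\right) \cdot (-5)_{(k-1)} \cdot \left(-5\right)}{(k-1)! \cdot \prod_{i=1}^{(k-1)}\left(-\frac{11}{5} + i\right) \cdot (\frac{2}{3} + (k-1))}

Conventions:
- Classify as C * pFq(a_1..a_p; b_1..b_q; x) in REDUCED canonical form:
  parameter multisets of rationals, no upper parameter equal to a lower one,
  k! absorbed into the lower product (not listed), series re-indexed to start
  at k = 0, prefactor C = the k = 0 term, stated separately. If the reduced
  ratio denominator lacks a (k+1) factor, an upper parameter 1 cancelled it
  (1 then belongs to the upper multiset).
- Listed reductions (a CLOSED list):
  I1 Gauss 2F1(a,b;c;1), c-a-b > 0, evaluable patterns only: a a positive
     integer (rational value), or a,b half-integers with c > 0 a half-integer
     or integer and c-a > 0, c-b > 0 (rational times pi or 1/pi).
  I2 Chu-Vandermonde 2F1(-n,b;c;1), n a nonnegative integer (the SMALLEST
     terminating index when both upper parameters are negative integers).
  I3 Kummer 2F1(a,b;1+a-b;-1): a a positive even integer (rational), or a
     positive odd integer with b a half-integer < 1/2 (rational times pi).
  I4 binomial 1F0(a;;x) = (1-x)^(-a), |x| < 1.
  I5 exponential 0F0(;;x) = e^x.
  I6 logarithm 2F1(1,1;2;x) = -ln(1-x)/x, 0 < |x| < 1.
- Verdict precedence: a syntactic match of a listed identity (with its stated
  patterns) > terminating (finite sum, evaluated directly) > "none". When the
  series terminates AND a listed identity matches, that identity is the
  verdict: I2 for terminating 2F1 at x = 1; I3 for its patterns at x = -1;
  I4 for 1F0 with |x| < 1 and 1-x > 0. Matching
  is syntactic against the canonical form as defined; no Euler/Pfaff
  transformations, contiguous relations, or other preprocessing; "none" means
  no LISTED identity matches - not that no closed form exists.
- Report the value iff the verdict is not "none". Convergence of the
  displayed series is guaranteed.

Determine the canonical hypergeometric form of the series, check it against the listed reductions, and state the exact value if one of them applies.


Canonical form: C = -5 times 2F1 with upper {-5, -\frac{3}{4}}, lower {-\frac{6}{5}}, x = 8. Verdict: terminating - no listed pattern fits, but -5 in the upper list cuts the series at k = 5; direct evaluation. Hence: -\frac{1137910}{7}.

Key observation: t_0 = -5 here, and the lower running product (C = -5) is a rising factorial.
Ratio: r(k) = 8 * (k-5) (k-\frac{3}{4}) / [(k-\frac{6}{5}) (k+1)] ; factor over Q: parameters, x = 8, and C = -5.


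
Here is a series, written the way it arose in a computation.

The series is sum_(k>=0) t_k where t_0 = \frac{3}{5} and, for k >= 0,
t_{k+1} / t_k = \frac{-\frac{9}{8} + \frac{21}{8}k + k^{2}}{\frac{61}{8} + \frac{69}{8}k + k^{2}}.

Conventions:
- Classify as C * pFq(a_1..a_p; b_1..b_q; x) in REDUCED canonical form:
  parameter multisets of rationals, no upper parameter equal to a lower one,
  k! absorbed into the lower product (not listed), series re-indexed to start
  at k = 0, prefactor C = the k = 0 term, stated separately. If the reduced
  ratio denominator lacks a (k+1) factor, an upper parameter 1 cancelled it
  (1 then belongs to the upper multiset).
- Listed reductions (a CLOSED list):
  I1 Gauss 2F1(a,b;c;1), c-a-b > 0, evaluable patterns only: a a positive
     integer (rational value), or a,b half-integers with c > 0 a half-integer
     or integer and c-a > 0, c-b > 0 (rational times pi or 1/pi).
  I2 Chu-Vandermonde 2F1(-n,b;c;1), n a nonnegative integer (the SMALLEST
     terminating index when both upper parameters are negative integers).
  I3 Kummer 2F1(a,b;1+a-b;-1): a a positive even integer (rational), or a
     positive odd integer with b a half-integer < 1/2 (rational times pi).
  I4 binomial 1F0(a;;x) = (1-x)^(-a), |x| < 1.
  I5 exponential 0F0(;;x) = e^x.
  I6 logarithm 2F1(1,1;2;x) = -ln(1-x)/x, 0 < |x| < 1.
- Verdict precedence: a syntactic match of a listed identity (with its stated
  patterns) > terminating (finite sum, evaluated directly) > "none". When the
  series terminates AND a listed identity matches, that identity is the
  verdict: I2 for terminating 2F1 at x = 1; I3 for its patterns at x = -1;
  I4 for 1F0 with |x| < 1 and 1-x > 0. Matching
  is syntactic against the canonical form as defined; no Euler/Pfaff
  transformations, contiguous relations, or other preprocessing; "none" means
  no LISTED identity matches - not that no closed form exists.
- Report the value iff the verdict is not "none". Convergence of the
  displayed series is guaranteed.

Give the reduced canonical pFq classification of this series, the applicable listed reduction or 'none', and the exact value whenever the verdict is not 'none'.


At argument 1: a 2F1 with upper {-\frac{3}{8}, 3}, lower {\frac{61}{8}}, scaled by C = \frac{3}{5}. Verdict: Gauss's theorem (I1) fires (x = 1: the Gamma ratio telescopes since c-a-b = 5 > 0 and a = 3 in Z>0). Sum: \frac{17649}{35840}.

The tell: t_0 being \frac{3}{5}, the expanded ratio factors over Q; C = 3/5, x = 1, roots give parameters.
Step ratio: r(k) = 1 * (k-\frac{3}{8}) (k+3) / [(k+\frac{61}{8}) (k+1)] - rational in k, leading ratio 1; with t_0 = \frac{3}{5}, classification follows.


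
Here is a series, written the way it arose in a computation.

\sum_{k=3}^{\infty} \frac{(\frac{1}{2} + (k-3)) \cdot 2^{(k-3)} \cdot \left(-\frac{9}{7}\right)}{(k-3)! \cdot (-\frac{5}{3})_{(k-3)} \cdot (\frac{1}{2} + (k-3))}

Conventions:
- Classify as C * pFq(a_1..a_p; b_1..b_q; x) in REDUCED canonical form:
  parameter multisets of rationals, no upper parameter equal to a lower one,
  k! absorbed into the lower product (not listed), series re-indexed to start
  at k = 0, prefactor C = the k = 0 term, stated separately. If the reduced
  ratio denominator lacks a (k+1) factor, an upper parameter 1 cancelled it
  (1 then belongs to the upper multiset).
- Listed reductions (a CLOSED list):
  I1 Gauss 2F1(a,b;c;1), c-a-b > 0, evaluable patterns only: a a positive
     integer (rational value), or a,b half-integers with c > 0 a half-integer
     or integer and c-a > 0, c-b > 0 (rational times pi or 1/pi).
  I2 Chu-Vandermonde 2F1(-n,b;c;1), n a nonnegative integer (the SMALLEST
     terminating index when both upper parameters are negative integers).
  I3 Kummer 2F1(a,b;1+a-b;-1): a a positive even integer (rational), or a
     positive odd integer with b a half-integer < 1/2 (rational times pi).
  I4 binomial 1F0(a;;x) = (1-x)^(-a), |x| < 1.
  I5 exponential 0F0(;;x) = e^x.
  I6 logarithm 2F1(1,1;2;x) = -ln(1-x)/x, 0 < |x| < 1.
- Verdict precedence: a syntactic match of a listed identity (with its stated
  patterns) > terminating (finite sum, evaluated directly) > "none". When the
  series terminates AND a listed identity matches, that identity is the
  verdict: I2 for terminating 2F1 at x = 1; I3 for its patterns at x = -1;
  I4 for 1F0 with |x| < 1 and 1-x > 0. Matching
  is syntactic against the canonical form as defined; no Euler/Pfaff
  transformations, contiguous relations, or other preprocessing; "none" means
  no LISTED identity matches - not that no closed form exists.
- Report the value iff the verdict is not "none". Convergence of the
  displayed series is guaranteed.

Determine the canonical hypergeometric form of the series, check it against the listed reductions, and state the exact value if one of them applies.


This is -\frac{9}{7} * 0F1(-; -\frac{5}{3}; 2) in reduced canonical form. Verdict: none - this 0F1 at x = 2 matches no listed pattern, and upper {-} holds no stopper.

Key step: t_0 = -\frac{9}{7} here, and the factor k + 1/2 cancels (top and bottom), leaving prefactor -9/7.
Adjacent-term ratio: r(k) = 2 * 1 / [(k-\frac{5}{3}) (k+1)] - poly over poly, x = 2 from leading terms; C = -\frac{9}{7} at k = 0.


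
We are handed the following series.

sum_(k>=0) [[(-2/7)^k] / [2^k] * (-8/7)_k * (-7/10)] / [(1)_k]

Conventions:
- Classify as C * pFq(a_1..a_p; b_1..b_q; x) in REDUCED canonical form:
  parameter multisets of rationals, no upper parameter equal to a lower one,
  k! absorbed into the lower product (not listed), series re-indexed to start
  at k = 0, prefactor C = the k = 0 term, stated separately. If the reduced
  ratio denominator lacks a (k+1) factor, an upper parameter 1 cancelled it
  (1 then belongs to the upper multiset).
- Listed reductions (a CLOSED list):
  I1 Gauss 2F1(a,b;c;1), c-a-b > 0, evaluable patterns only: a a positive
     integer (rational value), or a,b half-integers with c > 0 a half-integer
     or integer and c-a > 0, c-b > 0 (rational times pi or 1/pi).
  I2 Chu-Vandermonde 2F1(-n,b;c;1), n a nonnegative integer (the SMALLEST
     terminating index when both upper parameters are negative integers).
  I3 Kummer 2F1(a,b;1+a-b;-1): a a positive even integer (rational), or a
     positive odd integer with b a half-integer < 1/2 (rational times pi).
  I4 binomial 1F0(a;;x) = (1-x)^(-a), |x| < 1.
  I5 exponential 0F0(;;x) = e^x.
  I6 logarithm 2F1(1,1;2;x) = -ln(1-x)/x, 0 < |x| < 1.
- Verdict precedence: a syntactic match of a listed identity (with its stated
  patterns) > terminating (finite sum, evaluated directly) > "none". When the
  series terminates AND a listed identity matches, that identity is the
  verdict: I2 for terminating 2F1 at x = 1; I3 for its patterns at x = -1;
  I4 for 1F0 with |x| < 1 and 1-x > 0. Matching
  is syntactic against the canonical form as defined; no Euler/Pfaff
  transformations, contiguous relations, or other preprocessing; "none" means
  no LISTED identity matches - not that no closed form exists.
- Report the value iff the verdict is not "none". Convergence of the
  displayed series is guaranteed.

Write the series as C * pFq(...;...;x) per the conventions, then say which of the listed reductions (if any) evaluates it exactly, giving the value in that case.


This is -7/10 * 1F0(-8/7; -; -1/7) in reduced canonical form. Verdict: this is binomial (I4) (the 1F0 binomial series: exponent 8/7, x = -1/7). Sum: (-7/10) * (8/7)^(8/7).

First insight: from the first term -7/10: (1)_k (prefactor -7/10) is k! itself.
Step ratio: r(k) = (-1/7) * (k-8/7) / [(k+1)] - rational in k. x = (-1/7); t_0 = -7/10; negate the roots.


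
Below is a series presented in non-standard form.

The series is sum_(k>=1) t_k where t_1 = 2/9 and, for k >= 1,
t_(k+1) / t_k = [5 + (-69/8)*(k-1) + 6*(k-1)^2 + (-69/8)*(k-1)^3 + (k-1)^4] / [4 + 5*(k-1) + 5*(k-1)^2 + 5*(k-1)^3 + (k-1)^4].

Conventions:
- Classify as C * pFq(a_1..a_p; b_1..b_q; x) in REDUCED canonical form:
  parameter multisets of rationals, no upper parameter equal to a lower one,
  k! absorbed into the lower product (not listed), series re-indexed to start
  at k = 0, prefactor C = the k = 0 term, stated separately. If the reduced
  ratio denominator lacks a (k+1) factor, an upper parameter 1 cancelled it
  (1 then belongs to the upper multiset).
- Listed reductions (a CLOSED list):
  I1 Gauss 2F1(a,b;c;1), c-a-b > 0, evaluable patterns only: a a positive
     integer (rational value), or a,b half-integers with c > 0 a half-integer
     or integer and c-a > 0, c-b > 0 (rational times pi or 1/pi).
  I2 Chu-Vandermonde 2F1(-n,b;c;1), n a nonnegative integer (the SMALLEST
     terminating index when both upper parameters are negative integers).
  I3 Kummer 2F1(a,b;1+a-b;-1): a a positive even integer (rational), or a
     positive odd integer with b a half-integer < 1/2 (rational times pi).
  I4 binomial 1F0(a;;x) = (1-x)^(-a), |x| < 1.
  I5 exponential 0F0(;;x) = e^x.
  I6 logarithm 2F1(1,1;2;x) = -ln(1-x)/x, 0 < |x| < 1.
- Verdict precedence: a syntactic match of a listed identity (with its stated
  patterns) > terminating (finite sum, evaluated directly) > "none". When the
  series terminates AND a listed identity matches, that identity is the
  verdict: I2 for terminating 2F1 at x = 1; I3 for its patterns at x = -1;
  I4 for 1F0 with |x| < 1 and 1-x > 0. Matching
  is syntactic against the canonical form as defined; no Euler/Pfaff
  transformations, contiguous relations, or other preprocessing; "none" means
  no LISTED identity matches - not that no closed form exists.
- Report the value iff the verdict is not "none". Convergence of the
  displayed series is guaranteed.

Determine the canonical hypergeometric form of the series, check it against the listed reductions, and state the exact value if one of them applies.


Key step: t_0 being 2/9, factor the ratio over Q (C = 2/9, x = 1): negated roots = parameters.
Ratio: r(k) = 1 * (k-8) (k-5/8) / [(k+4) (k+1)] ; factor over Q: parameters, x = 1, and C = 2/9.

Classification (C = 2/9): 2F1 with upper {-8, -5/8}, lower {4}, argument x = 1. Verdict: Vandermonde's identity (I2) applies (terminating 2F1 at x = 1 with n = 8, b = -5/8, c = 4). Hence: 1449926141/3221225472.


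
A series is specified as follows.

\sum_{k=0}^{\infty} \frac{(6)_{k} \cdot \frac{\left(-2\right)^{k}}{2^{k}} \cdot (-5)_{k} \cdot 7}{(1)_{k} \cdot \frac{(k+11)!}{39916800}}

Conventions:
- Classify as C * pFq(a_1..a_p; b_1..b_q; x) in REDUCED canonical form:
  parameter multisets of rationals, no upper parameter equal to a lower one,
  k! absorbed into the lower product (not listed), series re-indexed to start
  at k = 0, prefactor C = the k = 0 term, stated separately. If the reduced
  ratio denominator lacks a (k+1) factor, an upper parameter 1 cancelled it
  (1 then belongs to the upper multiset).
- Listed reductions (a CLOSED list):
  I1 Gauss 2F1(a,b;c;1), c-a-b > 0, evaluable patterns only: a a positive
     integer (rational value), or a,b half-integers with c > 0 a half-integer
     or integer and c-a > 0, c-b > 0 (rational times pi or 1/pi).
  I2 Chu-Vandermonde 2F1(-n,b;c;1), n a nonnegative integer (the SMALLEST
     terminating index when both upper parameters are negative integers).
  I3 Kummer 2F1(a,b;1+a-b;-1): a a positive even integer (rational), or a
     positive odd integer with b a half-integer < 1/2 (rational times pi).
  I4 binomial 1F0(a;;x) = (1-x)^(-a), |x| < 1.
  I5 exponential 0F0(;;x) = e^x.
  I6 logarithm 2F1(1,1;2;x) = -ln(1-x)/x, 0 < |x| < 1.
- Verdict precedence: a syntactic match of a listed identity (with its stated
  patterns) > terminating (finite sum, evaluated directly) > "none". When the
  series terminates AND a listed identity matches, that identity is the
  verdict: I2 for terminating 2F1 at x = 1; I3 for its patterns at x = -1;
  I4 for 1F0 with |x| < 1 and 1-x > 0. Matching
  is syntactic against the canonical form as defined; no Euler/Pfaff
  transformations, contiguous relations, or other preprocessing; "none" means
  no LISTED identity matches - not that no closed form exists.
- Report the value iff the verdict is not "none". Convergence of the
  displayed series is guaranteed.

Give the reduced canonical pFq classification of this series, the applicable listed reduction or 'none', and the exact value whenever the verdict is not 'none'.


This is 7 * 2F1(-5, 6; 12; -1) in reduced canonical form. Verdict at x = -1: Kummer's theorem (I3) matches (x = -1; c = 12 equals 1+a-b for upper {-5, 6}: listed pattern). Hence: \frac{231}{4}.

The tell: from the first term 7: the denominator's factorial ratio (C = 7) is a lower Pochhammer.
Ratio: r(k) = -1 * (k-5) (k+6) / [(k+12) (k+1)] - poly over poly, x = -1 from leading terms; C = 7 at k = 0.


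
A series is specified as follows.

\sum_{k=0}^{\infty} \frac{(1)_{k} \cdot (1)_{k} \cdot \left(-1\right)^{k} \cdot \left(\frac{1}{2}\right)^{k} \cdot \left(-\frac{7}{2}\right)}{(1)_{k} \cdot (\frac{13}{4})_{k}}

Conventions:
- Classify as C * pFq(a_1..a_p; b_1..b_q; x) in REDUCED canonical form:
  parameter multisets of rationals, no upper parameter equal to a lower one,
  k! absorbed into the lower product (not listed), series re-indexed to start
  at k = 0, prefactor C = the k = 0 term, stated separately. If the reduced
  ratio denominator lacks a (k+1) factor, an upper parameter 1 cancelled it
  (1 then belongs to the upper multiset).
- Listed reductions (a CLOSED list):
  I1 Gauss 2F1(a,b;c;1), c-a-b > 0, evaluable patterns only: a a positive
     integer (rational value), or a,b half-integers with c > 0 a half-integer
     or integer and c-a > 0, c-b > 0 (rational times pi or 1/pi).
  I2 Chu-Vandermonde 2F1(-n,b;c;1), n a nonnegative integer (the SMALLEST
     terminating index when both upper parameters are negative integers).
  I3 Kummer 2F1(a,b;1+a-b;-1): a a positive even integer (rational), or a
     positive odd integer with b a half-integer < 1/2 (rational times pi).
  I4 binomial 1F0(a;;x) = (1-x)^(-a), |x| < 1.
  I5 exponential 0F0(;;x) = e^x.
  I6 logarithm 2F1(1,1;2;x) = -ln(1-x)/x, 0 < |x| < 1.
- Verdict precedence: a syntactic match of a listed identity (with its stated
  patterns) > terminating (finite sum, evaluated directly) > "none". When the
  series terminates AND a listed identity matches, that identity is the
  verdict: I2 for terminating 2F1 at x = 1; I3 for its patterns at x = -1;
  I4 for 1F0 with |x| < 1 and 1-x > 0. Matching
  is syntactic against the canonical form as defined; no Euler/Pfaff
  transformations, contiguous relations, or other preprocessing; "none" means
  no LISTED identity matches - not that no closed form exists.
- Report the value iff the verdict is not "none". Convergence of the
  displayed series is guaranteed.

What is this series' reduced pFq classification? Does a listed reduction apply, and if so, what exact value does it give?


At argument -\frac{1}{2}: a 2F1 with upper {1, 1}, lower {\frac{13}{4}}, scaled by C = -\frac{7}{2}. Verdict: none - at argument -\frac{1}{2} the multisets {1, 1} ; {\frac{13}{4}} match no listed identity.

Key step: x = -\frac{1}{2} and (1)_k (C = -7/2, x = -1/2) is k! itself.
Consecutive-term ratio: r(k) = -\frac{1}{2} * (k+1) (k+1) / [(k+\frac{13}{4}) (k+1)] - poly over poly, x = -\frac{1}{2} from leading terms; C = -\frac{7}{2} at k = 0.


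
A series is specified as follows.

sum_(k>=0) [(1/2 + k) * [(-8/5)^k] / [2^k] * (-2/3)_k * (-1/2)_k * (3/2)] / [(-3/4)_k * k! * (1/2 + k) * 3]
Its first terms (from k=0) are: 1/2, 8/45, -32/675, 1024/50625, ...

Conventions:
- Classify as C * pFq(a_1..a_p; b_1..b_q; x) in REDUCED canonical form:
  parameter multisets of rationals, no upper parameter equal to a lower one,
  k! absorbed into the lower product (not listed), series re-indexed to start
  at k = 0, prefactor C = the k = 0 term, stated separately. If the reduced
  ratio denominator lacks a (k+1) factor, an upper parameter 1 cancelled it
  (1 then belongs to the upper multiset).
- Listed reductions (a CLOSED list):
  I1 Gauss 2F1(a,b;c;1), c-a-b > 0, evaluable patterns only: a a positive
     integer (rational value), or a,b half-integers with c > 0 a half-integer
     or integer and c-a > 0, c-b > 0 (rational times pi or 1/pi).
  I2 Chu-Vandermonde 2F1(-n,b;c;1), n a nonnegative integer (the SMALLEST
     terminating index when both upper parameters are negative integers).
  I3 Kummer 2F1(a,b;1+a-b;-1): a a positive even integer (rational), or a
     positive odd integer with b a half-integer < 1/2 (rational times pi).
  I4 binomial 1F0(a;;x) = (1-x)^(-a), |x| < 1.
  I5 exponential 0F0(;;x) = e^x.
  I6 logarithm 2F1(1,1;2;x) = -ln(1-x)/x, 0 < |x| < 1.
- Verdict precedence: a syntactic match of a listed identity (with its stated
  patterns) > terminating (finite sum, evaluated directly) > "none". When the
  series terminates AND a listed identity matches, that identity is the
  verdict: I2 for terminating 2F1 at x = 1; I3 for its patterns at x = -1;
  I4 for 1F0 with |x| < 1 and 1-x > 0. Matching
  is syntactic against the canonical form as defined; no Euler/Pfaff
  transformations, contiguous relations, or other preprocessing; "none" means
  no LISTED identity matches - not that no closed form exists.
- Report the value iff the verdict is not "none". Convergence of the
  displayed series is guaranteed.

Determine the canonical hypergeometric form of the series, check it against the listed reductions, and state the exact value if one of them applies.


The series (x = -4/5) is 2F1: upper {-2/3, -1/2}, lower {-3/4}, prefactor 1/2. Verdict: none. Every listed pattern misses the 2F1 form at -4/5, upper {-2/3, -1/2}.

Structural cue: from the first term 1/2: the two k-th powers (prefactor 1/2) combine into one argument.
Consecutive-term ratio: r(k) = (-4/5) * (k-2/3) (k-1/2) / [(k-3/4) (k+1)] ; factor over Q: parameters, x = (-4/5), and C = 1/2.


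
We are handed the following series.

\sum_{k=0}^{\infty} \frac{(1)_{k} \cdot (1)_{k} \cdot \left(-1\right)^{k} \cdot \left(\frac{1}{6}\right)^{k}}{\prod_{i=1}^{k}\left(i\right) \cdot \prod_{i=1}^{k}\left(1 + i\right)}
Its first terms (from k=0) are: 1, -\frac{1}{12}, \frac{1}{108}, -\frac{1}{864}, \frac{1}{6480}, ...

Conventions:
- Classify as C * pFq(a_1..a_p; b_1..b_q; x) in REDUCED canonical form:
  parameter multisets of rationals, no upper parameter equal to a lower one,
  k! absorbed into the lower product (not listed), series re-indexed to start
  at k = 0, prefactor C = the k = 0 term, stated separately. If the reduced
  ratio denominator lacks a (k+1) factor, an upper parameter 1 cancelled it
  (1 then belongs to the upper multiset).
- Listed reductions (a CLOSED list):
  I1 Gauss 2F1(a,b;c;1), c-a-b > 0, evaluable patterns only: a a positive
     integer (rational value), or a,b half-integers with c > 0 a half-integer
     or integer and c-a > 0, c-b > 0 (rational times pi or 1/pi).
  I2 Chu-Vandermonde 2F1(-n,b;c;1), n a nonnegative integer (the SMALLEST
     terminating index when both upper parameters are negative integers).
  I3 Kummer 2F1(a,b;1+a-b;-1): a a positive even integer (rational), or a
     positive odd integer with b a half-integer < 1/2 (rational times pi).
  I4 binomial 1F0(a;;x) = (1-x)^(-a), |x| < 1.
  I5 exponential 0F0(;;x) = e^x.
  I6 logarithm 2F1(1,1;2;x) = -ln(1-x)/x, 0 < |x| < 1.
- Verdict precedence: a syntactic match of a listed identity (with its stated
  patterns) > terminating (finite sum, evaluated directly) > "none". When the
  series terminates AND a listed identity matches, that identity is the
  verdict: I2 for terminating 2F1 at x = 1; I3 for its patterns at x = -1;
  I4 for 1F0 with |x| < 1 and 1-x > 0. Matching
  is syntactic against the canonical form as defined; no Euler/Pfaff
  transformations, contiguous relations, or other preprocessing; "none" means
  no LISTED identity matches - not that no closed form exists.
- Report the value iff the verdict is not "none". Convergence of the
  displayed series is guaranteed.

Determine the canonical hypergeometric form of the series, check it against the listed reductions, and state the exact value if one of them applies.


Classification (C = 1): 2F1 with upper {1, 1}, lower {2}, argument x = -\frac{1}{6}. Verdict at x = -\frac{1}{6}: the I6 logarithm reduction matches (the logarithm: parameters (1,1;2), x = -\frac{1}{6}). Hence: 6 \cdot \ln\left(\frac{7}{6}\right).

Structural cue: x = -\frac{1}{6} and the lower running product (prefactor 1) is a rising factorial.
Consecutive-term ratio: r(k) = -\frac{1}{6} * (k+1) (k+1) / [(k+2) (k+1)] - rational in k. x = -\frac{1}{6}; t_0 = 1; negate the roots.
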